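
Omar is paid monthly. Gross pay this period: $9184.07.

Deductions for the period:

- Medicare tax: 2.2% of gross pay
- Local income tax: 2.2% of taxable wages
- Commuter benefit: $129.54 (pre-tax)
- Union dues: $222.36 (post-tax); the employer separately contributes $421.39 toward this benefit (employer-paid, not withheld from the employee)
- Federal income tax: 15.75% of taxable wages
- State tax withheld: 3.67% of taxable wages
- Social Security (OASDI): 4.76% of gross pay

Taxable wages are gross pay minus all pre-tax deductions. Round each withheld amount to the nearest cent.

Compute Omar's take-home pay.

$6235.37

Commuter benefit: $129.54
Taxable wages = $9184.07 − $129.54 = $9054.53
Federal income tax: $9054.53 × 0.1575 = $1426.09
Local income tax: $9054.53 × 0.022 = $199.20
State tax withheld: $9054.53 × 0.0367 = $332.30
Medicare tax: $9184.07 × 0.022 = $202.05
Social Security (OASDI): $9184.07 × 0.0476 = $437.16
Union dues: $222.36
(Employer's $421.39 toward union dues is not withheld from the employee.)
Total deductions = $129.54 + $1426.09 + $199.20 + $332.30 + $202.05 + $437.16 + $222.36 = $2948.70
Net pay = $9184.07 − $2948.70 = $6235.37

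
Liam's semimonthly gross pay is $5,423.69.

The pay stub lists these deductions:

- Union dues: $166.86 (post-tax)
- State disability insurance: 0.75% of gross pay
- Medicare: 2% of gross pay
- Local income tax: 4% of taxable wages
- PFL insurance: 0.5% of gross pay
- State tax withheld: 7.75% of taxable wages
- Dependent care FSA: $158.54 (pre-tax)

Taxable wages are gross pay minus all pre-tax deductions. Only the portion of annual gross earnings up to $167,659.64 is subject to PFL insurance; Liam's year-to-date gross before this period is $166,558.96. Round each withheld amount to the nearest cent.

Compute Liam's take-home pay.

$4,324.98

Dependent care FSA: $158.54
Taxable wages = $5,423.69 − $158.54 = $5,265.15
Local income tax: $5,265.15 × 0.04 = $210.61
State tax withheld: $5,265.15 × 0.0775 = $408.05
Medicare: $5,423.69 × 0.02 = $108.47
State disability insurance: $5,423.69 × 0.0075 = $40.68
PFL insurance: only $167,659.64 − $166,558.96 = $1,100.68 of this check is subject → $1,100.68 × 0.005 = $5.50
Union dues: $166.86
Total deductions = $158.54 + $210.61 + $408.05 + $108.47 + $40.68 + $5.50 + $166.86 = $1,098.71
Net pay = $5,423.69 − $1,098.71 = $4,324.98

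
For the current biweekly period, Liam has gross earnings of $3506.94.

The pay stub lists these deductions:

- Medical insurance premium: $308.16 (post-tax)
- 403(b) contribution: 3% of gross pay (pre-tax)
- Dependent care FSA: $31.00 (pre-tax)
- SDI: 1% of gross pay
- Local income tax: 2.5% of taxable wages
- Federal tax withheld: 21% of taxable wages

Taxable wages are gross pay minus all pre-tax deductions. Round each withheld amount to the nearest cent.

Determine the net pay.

$2235.38

403(b) contribution: $3506.94 × 0.03 = $105.21
Dependent care FSA: $31.00
Pre-tax total = $105.21 + $31.00 = $136.21
Taxable wages = $3506.94 − $136.21 = $3370.73
Local income tax: $3370.73 × 0.025 = $84.27
Federal tax withheld: $3370.73 × 0.21 = $707.85
SDI: $3506.94 × 0.01 = $35.07
Medical insurance premium: $308.16
Total deductions = $105.21 + $31.00 + $84.27 + $707.85 + $35.07 + $308.16 = $1271.56
Net pay = $3506.94 − $1271.56 = $2235.38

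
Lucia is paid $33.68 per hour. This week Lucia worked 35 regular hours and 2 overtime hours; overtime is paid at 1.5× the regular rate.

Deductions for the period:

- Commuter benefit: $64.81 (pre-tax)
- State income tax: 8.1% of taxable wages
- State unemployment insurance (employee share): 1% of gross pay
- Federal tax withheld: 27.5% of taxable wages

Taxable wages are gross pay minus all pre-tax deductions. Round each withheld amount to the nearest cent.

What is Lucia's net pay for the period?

$769.68

Regular pay: 35 × $33.68 = $1,178.80
Overtime pay: 2 × $33.68 × 1.5 = $101.04
Gross pay = $1,178.80 + $101.04 = $1,279.84
Commuter benefit: $64.81
Taxable wages = $1,279.84 − $64.81 = $1,215.03
State income tax: $1,215.03 × 0.081 = $98.42
Federal tax withheld: $1,215.03 × 0.275 = $334.13
State unemployment insurance (employee share): $1,279.84 × 0.01 = $12.80
Total deductions = $64.81 + $98.42 + $334.13 + $12.80 = $510.16
Net pay = $1,279.84 − $510.16 = $769.68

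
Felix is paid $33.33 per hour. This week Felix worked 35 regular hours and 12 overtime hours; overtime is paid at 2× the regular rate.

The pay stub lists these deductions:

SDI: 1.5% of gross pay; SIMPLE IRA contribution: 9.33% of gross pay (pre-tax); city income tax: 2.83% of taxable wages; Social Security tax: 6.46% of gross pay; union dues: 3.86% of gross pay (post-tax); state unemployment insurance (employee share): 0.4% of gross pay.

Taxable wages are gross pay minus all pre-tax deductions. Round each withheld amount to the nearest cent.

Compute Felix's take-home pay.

Regular pay: 35 × $33.33 = $1166.55
Overtime pay: 12 × $33.33 × 2 = $799.92
Gross pay = $1166.55 + $799.92 = $1966.47
SIMPLE IRA contribution: $1966.47 × 0.0933 = $183.47
Taxable wages = $1966.47 − $183.47 = $1783.00
City income tax: $1783.00 × 0.0283 = $50.46
State unemployment insurance (employee share): $1966.47 × 0.004 = $7.87
Social Security tax: $1966.47 × 0.0646 = $127.03
SDI: $1966.47 × 0.015 = $29.50
Union dues: $1966.47 × 0.0386 = $75.91
Total deductions = $183.47 + $50.46 + $7.87 + $127.03 + $29.50 + $75.91 = $474.24
Net pay = $1966.47 − $474.24 = $1492.23

$1492.23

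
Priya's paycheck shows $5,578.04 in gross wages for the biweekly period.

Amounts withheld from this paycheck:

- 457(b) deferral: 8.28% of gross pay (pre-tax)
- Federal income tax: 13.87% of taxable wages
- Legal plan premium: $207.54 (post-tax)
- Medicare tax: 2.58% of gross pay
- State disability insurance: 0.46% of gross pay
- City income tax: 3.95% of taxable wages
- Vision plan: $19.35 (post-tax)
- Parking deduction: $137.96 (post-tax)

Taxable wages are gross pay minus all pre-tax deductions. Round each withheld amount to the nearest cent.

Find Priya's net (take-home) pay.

$3,670.06

457(b) deferral: $5,578.04 × 0.0828 = $461.86
Taxable wages = $5,578.04 − $461.86 = $5,116.18
Federal income tax: $5,116.18 × 0.1387 = $709.61
City income tax: $5,116.18 × 0.0395 = $202.09
Medicare tax: $5,578.04 × 0.0258 = $143.91
State disability insurance: $5,578.04 × 0.0046 = $25.66
Parking deduction: $137.96
Legal plan premium: $207.54
Vision plan: $19.35
Total deductions = $461.86 + $709.61 + $202.09 + $143.91 + $25.66 + $137.96 + $207.54 + $19.35 = $1,907.98
Net pay = $5,578.04 − $1,907.98 = $3,670.06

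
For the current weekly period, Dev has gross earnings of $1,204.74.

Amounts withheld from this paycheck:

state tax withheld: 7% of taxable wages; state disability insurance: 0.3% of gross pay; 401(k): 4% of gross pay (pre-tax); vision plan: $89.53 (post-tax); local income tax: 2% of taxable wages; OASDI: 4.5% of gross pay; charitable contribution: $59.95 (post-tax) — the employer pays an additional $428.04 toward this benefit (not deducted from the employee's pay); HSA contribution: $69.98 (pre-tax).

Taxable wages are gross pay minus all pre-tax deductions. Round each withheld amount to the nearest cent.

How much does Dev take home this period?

$781.48

HSA contribution: $69.98
401(k): $1,204.74 × 0.04 = $48.19
Pre-tax total = $69.98 + $48.19 = $118.17
Taxable wages = $1,204.74 − $118.17 = $1,086.57
Local income tax: $1,086.57 × 0.02 = $21.73
State tax withheld: $1,086.57 × 0.07 = $76.06
State disability insurance: $1,204.74 × 0.003 = $3.61
OASDI: $1,204.74 × 0.045 = $54.21
Vision plan: $89.53
Charitable contribution: $59.95
(Employer's $428.04 toward charitable contribution is not withheld from the employee.)
Total deductions = $69.98 + $48.19 + $21.73 + $76.06 + $3.61 + $54.21 + $89.53 + $59.95 = $423.26
Net pay = $1,204.74 − $423.26 = $781.48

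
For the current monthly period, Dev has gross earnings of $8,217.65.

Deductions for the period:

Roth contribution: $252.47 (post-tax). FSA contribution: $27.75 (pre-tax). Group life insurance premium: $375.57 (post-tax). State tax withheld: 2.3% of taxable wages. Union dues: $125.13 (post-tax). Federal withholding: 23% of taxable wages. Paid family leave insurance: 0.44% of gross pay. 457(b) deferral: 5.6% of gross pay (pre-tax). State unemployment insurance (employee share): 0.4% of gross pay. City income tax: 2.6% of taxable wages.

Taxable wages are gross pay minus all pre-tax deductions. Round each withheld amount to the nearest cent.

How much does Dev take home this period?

$4,750.93

457(b) deferral: $8,217.65 × 0.056 = $460.19
FSA contribution: $27.75
Pre-tax total = $460.19 + $27.75 = $487.94
Taxable wages = $8,217.65 − $487.94 = $7,729.71
State tax withheld: $7,729.71 × 0.023 = $177.78
City income tax: $7,729.71 × 0.026 = $200.97
Federal withholding: $7,729.71 × 0.23 = $1,777.83
Paid family leave insurance: $8,217.65 × 0.0044 = $36.16
State unemployment insurance (employee share): $8,217.65 × 0.004 = $32.87
Group life insurance premium: $375.57
Union dues: $125.13
Roth contribution: $252.47
Total deductions = $460.19 + $27.75 + $177.78 + $200.97 + $1,777.83 + $36.16 + $32.87 + $375.57 + $125.13 + $252.47 = $3,466.72
Net pay = $8,217.65 − $3,466.72 = $4,750.93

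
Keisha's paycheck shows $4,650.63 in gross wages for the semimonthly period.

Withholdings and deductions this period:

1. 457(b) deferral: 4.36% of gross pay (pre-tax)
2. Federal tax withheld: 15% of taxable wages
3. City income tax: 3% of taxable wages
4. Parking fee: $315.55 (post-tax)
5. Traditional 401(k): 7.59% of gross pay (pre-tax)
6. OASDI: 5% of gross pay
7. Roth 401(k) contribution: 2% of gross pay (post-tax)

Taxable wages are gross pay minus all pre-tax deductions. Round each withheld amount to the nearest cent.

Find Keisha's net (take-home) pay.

$2,716.71

457(b) deferral: $4,650.63 × 0.0436 = $202.77
Traditional 401(k): $4,650.63 × 0.0759 = $352.98
Pre-tax total = $202.77 + $352.98 = $555.75
Taxable wages = $4,650.63 − $555.75 = $4,094.88
City income tax: $4,094.88 × 0.03 = $122.85
Federal tax withheld: $4,094.88 × 0.15 = $614.23
OASDI: $4,650.63 × 0.05 = $232.53
Parking fee: $315.55
Roth 401(k) contribution: $4,650.63 × 0.02 = $93.01
Total deductions = $202.77 + $352.98 + $122.85 + $614.23 + $232.53 + $315.55 + $93.01 = $1,933.92
Net pay = $4,650.63 − $1,933.92 = $2,716.71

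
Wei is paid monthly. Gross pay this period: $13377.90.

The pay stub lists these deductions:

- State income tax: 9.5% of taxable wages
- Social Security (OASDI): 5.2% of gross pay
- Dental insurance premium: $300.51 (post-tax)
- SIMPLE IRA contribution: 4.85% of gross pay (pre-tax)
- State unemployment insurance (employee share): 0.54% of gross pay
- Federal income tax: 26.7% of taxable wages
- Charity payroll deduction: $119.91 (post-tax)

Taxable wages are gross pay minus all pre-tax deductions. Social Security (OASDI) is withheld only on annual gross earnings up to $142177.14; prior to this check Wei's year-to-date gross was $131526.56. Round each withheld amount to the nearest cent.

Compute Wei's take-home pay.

SIMPLE IRA contribution: $13377.90 × 0.0485 = $648.83
Taxable wages = $13377.90 − $648.83 = $12729.07
State income tax: $12729.07 × 0.095 = $1209.26
Federal income tax: $12729.07 × 0.267 = $3398.66
Social Security (OASDI): only $142177.14 − $131526.56 = $10650.58 of this check is subject → $10650.58 × 0.052 = $553.83
State unemployment insurance (employee share): $13377.90 × 0.0054 = $72.24
Charity payroll deduction: $119.91
Dental insurance premium: $300.51
Total deductions = $648.83 + $1209.26 + $3398.66 + $553.83 + $72.24 + $119.91 + $300.51 = $6303.24
Net pay = $13377.90 − $6303.24 = $7074.66

$7074.66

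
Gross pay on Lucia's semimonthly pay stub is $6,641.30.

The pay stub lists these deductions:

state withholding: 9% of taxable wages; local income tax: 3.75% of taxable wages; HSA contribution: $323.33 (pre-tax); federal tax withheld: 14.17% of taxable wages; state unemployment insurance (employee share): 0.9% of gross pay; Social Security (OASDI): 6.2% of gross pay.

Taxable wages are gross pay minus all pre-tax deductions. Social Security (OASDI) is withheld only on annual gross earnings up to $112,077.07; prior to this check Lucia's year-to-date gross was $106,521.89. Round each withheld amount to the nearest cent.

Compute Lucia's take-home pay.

HSA contribution: $323.33
Taxable wages = $6,641.30 − $323.33 = $6,317.97
State withholding: $6,317.97 × 0.09 = $568.62
Federal tax withheld: $6,317.97 × 0.1417 = $895.26
Local income tax: $6,317.97 × 0.0375 = $236.92
State unemployment insurance (employee share): $6,641.30 × 0.009 = $59.77
Social Security (OASDI): only $112,077.07 − $106,521.89 = $5,555.18 of this check is subject → $5,555.18 × 0.062 = $344.42
Total deductions = $323.33 + $568.62 + $895.26 + $236.92 + $59.77 + $344.42 = $2,428.32
Net pay = $6,641.30 − $2,428.32 = $4,212.98

$4,212.98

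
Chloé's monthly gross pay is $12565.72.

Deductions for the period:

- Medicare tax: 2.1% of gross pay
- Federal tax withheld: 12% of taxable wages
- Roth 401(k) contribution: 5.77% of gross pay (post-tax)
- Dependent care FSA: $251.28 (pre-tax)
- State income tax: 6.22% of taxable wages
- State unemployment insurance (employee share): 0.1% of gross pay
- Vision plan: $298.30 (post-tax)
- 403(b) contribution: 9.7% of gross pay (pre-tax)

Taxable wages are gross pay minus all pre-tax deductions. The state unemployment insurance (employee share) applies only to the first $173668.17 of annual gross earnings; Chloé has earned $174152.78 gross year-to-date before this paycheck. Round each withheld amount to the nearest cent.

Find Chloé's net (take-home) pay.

Dependent care FSA: $251.28
403(b) contribution: $12565.72 × 0.097 = $1218.87
Pre-tax total = $251.28 + $1218.87 = $1470.15
Taxable wages = $12565.72 − $1470.15 = $11095.57
State income tax: $11095.57 × 0.0622 = $690.14
Federal tax withheld: $11095.57 × 0.12 = $1331.47
State unemployment insurance (employee share): annual cap $173668.17 already reached (YTD $174152.78), so $0.00
Medicare tax: $12565.72 × 0.021 = $263.88
Vision plan: $298.30
Roth 401(k) contribution: $12565.72 × 0.0577 = $725.04
Total deductions = $251.28 + $1218.87 + $690.14 + $1331.47 + $0.00 + $263.88 + $298.30 + $725.04 = $4778.98
Net pay = $12565.72 − $4778.98 = $7786.74

$7786.74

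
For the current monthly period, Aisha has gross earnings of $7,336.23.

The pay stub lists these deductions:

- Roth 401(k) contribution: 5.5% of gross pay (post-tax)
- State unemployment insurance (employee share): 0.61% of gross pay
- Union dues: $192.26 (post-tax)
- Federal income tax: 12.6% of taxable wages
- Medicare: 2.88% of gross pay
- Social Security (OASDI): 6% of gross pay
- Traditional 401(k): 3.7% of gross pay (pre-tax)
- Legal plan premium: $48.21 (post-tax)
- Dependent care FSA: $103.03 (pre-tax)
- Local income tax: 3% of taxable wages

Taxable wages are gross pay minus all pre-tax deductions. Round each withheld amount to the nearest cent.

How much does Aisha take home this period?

$4,535.57

Traditional 401(k): $7,336.23 × 0.037 = $271.44
Dependent care FSA: $103.03
Pre-tax total = $271.44 + $103.03 = $374.47
Taxable wages = $7,336.23 − $374.47 = $6,961.76
Local income tax: $6,961.76 × 0.03 = $208.85
Federal income tax: $6,961.76 × 0.126 = $877.18
Medicare: $7,336.23 × 0.0288 = $211.28
Social Security (OASDI): $7,336.23 × 0.06 = $440.17
State unemployment insurance (employee share): $7,336.23 × 0.0061 = $44.75
Union dues: $192.26
Legal plan premium: $48.21
Roth 401(k) contribution: $7,336.23 × 0.055 = $403.49
Total deductions = $271.44 + $103.03 + $208.85 + $877.18 + $211.28 + $440.17 + $44.75 + $192.26 + $48.21 + $403.49 = $2,800.66
Net pay = $7,336.23 − $2,800.66 = $4,535.57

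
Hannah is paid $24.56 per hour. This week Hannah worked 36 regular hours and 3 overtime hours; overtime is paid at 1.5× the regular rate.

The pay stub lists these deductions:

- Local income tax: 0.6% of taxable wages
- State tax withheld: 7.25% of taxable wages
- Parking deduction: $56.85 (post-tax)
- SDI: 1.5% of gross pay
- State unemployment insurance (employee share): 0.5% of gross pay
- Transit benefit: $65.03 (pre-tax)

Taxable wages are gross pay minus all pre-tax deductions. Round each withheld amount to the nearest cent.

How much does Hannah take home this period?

Regular pay: 36 × $24.56 = $884.16
Overtime pay: 3 × $24.56 × 1.5 = $110.52
Gross pay = $884.16 + $110.52 = $994.68
Transit benefit: $65.03
Taxable wages = $994.68 − $65.03 = $929.65
State tax withheld: $929.65 × 0.0725 = $67.40
Local income tax: $929.65 × 0.006 = $5.58
State unemployment insurance (employee share): $994.68 × 0.005 = $4.97
SDI: $994.68 × 0.015 = $14.92
Parking deduction: $56.85
Total deductions = $65.03 + $67.40 + $5.58 + $4.97 + $14.92 + $56.85 = $214.75
Net pay = $994.68 − $214.75 = $779.93

$779.93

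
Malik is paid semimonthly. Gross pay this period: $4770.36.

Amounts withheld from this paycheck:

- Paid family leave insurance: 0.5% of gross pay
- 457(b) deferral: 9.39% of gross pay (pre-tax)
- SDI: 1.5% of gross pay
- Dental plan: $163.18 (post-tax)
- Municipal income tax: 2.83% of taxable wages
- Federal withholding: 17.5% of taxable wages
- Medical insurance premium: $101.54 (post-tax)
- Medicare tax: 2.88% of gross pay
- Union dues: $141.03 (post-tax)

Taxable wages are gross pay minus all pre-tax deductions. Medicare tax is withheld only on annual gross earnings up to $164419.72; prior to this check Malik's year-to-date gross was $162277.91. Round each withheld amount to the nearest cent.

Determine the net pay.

$2880.84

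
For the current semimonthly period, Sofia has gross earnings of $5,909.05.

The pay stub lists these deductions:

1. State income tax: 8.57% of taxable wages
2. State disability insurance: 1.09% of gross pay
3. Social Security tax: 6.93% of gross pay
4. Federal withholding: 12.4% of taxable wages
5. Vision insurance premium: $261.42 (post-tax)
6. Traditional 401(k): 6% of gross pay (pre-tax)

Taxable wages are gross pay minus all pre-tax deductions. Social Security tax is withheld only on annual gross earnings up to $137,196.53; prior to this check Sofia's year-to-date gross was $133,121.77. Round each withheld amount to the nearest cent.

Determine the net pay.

$3,781.52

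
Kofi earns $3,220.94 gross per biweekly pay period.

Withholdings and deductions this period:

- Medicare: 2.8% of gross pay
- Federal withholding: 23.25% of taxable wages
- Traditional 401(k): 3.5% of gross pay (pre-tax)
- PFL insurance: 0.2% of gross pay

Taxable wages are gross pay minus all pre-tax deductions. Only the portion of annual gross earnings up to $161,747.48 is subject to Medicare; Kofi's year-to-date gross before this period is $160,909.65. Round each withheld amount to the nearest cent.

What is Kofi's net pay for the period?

$2,355.65

Traditional 401(k): $3,220.94 × 0.035 = $112.73
Taxable wages = $3,220.94 − $112.73 = $3,108.21
Federal withholding: $3,108.21 × 0.2325 = $722.66
Medicare: only $161,747.48 − $160,909.65 = $837.83 of this check is subject → $837.83 × 0.028 = $23.46
PFL insurance: $3,220.94 × 0.002 = $6.44
Total deductions = $112.73 + $722.66 + $23.46 + $6.44 = $865.29
Net pay = $3,220.94 − $865.29 = $2,355.65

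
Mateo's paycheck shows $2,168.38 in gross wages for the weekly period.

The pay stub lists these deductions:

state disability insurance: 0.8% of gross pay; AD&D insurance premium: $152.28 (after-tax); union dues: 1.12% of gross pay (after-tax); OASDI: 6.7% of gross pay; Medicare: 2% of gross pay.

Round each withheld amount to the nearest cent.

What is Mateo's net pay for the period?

State disability insurance: $2,168.38 × 0.008 = $17.35
Medicare: $2,168.38 × 0.02 = $43.37
OASDI: $2,168.38 × 0.067 = $145.28
AD&D insurance premium: $152.28
Union dues: $2,168.38 × 0.0112 = $24.29
Total deductions = $17.35 + $43.37 + $145.28 + $152.28 + $24.29 = $382.57
Net pay = $2,168.38 − $382.57 = $1,785.81

$1,785.81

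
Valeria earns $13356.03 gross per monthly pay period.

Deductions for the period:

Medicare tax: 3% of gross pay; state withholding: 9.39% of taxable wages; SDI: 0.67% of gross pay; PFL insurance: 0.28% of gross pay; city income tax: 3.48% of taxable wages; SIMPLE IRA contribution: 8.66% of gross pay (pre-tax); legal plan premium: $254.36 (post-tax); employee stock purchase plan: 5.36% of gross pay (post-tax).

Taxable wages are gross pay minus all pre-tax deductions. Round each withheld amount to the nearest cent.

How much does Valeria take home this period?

$9131.53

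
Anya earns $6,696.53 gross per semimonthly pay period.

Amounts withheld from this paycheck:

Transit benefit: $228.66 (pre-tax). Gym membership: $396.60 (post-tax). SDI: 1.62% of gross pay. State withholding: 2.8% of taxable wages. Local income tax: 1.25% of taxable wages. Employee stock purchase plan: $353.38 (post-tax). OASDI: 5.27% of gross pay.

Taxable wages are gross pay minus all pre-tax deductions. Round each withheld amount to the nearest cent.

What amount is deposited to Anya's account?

$4,994.55

Transit benefit: $228.66
Taxable wages = $6,696.53 − $228.66 = $6,467.87
State withholding: $6,467.87 × 0.028 = $181.10
Local income tax: $6,467.87 × 0.0125 = $80.85
OASDI: $6,696.53 × 0.0527 = $352.91
SDI: $6,696.53 × 0.0162 = $108.48
Employee stock purchase plan: $353.38
Gym membership: $396.60
Total deductions = $228.66 + $181.10 + $80.85 + $352.91 + $108.48 + $353.38 + $396.60 = $1,701.98
Net pay = $6,696.53 − $1,701.98 = $4,994.55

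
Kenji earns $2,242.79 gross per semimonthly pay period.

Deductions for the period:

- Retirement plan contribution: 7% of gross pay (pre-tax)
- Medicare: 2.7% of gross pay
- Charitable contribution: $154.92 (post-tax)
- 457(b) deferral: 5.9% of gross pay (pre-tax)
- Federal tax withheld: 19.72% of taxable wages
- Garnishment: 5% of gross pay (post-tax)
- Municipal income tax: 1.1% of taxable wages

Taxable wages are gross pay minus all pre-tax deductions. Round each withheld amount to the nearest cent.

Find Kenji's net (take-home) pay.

Retirement plan contribution: $2,242.79 × 0.07 = $157.00
457(b) deferral: $2,242.79 × 0.059 = $132.32
Pre-tax total = $157.00 + $132.32 = $289.32
Taxable wages = $2,242.79 − $289.32 = $1,953.47
Federal tax withheld: $1,953.47 × 0.1972 = $385.22
Municipal income tax: $1,953.47 × 0.011 = $21.49
Medicare: $2,242.79 × 0.027 = $60.56
Garnishment: $2,242.79 × 0.05 = $112.14
Charitable contribution: $154.92
Total deductions = $157.00 + $132.32 + $385.22 + $21.49 + $60.56 + $112.14 + $154.92 = $1,023.65
Net pay = $2,242.79 − $1,023.65 = $1,219.14

$1,219.14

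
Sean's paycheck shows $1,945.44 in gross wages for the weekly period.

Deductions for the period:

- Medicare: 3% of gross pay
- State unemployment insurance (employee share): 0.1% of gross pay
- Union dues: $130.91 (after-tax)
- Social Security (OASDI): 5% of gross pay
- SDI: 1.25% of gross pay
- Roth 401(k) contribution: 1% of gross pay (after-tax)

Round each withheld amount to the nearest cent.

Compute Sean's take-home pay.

$1,613.18

SDI: $1,945.44 × 0.0125 = $24.32
Medicare: $1,945.44 × 0.03 = $58.36
State unemployment insurance (employee share): $1,945.44 × 0.001 = $1.95
Social Security (OASDI): $1,945.44 × 0.05 = $97.27
Union dues: $130.91
Roth 401(k) contribution: $1,945.44 × 0.01 = $19.45
Total deductions = $24.32 + $58.36 + $1.95 + $97.27 + $130.91 + $19.45 = $332.26
Net pay = $1,945.44 − $332.26 = $1,613.18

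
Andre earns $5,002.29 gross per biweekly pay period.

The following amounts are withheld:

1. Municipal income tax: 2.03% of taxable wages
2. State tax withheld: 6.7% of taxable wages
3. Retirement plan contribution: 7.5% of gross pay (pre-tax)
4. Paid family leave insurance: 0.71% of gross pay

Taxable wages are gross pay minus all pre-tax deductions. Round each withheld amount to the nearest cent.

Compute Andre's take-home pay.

$4,187.65

Retirement plan contribution: $5,002.29 × 0.075 = $375.17
Taxable wages = $5,002.29 − $375.17 = $4,627.12
Municipal income tax: $4,627.12 × 0.0203 = $93.93
State tax withheld: $4,627.12 × 0.067 = $310.02
Paid family leave insurance: $5,002.29 × 0.0071 = $35.52
Total deductions = $375.17 + $93.93 + $310.02 + $35.52 = $814.64
Net pay = $5,002.29 − $814.64 = $4,187.65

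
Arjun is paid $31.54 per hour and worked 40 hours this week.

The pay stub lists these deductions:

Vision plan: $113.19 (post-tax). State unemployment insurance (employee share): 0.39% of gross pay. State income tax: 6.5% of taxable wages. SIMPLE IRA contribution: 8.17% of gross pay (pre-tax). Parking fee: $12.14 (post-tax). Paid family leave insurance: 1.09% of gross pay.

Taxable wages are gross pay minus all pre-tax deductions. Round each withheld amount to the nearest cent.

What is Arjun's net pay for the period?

Gross pay: 40 × $31.54 = $1,261.60
SIMPLE IRA contribution: $1,261.60 × 0.0817 = $103.07
Taxable wages = $1,261.60 − $103.07 = $1,158.53
State income tax: $1,158.53 × 0.065 = $75.30
State unemployment insurance (employee share): $1,261.60 × 0.0039 = $4.92
Paid family leave insurance: $1,261.60 × 0.0109 = $13.75
Parking fee: $12.14
Vision plan: $113.19
Total deductions = $103.07 + $75.30 + $4.92 + $13.75 + $12.14 + $113.19 = $322.37
Net pay = $1,261.60 − $322.37 = $939.23

$939.23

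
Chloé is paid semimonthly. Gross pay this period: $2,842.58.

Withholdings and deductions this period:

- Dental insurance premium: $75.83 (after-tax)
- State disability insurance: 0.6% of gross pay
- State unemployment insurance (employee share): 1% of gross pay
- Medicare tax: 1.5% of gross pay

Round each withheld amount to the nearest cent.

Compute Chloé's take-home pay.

State disability insurance: $2,842.58 × 0.006 = $17.06
State unemployment insurance (employee share): $2,842.58 × 0.01 = $28.43
Medicare tax: $2,842.58 × 0.015 = $42.64
Dental insurance premium: $75.83
Total deductions = $17.06 + $28.43 + $42.64 + $75.83 = $163.96
Net pay = $2,842.58 − $163.96 = $2,678.62

$2,678.62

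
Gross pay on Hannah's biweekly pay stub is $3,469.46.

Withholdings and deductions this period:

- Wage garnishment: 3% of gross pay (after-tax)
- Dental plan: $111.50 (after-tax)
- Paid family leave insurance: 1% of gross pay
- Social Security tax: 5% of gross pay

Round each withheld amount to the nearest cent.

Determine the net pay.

$3,045.72

Paid family leave insurance: $3,469.46 × 0.01 = $34.69
Social Security tax: $3,469.46 × 0.05 = $173.47
Dental plan: $111.50
Wage garnishment: $3,469.46 × 0.03 = $104.08
Total deductions = $34.69 + $173.47 + $111.50 + $104.08 = $423.74
Net pay = $3,469.46 − $423.74 = $3,045.72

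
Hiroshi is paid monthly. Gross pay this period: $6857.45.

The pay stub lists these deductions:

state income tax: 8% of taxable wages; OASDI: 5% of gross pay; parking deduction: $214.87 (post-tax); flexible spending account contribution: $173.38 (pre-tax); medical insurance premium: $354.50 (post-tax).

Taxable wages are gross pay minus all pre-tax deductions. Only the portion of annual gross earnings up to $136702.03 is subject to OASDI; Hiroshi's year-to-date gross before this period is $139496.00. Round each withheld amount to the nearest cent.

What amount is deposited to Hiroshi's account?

Flexible spending account contribution: $173.38
Taxable wages = $6857.45 − $173.38 = $6684.07
State income tax: $6684.07 × 0.08 = $534.73
OASDI: annual cap $136702.03 already reached (YTD $139496.00), so $0.00
Medical insurance premium: $354.50
Parking deduction: $214.87
Total deductions = $173.38 + $534.73 + $0.00 + $354.50 + $214.87 = $1277.48
Net pay = $6857.45 − $1277.48 = $5579.97

$5579.97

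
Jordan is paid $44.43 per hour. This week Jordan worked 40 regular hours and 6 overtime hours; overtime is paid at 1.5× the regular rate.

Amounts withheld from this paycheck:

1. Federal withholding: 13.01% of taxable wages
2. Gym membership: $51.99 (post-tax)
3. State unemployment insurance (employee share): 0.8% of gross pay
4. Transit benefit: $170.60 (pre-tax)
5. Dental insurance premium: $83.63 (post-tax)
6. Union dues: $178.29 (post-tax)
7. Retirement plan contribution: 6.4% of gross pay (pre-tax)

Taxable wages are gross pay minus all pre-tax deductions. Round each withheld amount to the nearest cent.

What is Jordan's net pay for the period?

$1,292.90

Regular pay: 40 × $44.43 = $1,777.20
Overtime pay: 6 × $44.43 × 1.5 = $399.87
Gross pay = $1,777.20 + $399.87 = $2,177.07
Retirement plan contribution: $2,177.07 × 0.064 = $139.33
Transit benefit: $170.60
Pre-tax total = $139.33 + $170.60 = $309.93
Taxable wages = $2,177.07 − $309.93 = $1,867.14
Federal withholding: $1,867.14 × 0.1301 = $242.91
State unemployment insurance (employee share): $2,177.07 × 0.008 = $17.42
Union dues: $178.29
Gym membership: $51.99
Dental insurance premium: $83.63
Total deductions = $139.33 + $170.60 + $242.91 + $17.42 + $178.29 + $51.99 + $83.63 = $884.17
Net pay = $2,177.07 − $884.17 = $1,292.90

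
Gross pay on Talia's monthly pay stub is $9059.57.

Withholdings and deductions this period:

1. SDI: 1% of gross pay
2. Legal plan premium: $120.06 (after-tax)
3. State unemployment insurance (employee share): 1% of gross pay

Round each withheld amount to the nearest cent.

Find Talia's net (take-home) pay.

$8758.31

SDI: $9059.57 × 0.01 = $90.60
State unemployment insurance (employee share): $9059.57 × 0.01 = $90.60
Legal plan premium: $120.06
Total deductions = $90.60 + $90.60 + $120.06 = $301.26
Net pay = $9059.57 − $301.26 = $8758.31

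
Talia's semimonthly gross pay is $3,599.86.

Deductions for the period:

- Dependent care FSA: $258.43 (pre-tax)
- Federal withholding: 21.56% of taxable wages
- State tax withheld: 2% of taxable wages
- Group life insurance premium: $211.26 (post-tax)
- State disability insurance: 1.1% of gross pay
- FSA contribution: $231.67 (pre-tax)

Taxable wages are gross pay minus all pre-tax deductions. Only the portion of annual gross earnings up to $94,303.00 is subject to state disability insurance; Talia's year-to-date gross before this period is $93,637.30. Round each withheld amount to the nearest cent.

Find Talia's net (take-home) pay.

$2,158.52

FSA contribution: $231.67
Dependent care FSA: $258.43
Pre-tax total = $231.67 + $258.43 = $490.10
Taxable wages = $3,599.86 − $490.10 = $3,109.76
Federal withholding: $3,109.76 × 0.2156 = $670.46
State tax withheld: $3,109.76 × 0.02 = $62.20
State disability insurance: only $94,303.00 − $93,637.30 = $665.70 of this check is subject → $665.70 × 0.011 = $7.32
Group life insurance premium: $211.26
Total deductions = $231.67 + $258.43 + $670.46 + $62.20 + $7.32 + $211.26 = $1,441.34
Net pay = $3,599.86 − $1,441.34 = $2,158.52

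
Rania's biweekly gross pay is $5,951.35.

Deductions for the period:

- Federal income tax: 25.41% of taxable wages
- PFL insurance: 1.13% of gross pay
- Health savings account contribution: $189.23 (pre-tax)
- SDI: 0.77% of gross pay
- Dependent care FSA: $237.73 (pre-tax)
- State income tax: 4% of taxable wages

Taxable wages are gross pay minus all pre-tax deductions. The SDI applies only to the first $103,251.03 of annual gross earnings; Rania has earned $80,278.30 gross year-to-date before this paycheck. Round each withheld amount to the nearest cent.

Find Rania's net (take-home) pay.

$3,786.58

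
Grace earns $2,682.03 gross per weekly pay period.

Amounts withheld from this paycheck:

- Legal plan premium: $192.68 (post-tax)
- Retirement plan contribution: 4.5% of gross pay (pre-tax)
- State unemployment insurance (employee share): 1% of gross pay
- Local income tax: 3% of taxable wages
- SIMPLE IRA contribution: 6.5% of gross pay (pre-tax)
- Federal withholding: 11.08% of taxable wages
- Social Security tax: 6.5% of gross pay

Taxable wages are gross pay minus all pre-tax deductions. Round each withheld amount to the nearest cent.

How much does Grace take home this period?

$1,657.09

SIMPLE IRA contribution: $2,682.03 × 0.065 = $174.33
Retirement plan contribution: $2,682.03 × 0.045 = $120.69
Pre-tax total = $174.33 + $120.69 = $295.02
Taxable wages = $2,682.03 − $295.02 = $2,387.01
Local income tax: $2,387.01 × 0.03 = $71.61
Federal withholding: $2,387.01 × 0.1108 = $264.48
Social Security tax: $2,682.03 × 0.065 = $174.33
State unemployment insurance (employee share): $2,682.03 × 0.01 = $26.82
Legal plan premium: $192.68
Total deductions = $174.33 + $120.69 + $71.61 + $264.48 + $174.33 + $26.82 + $192.68 = $1,024.94
Net pay = $2,682.03 − $1,024.94 = $1,657.09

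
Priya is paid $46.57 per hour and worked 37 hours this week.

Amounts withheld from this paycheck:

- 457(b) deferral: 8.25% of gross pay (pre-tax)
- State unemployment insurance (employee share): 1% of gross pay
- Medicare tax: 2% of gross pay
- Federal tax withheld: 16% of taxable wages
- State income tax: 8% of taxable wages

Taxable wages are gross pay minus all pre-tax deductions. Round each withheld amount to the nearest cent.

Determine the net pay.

Gross pay: 37 × $46.57 = $1,723.09
457(b) deferral: $1,723.09 × 0.0825 = $142.15
Taxable wages = $1,723.09 − $142.15 = $1,580.94
State income tax: $1,580.94 × 0.08 = $126.48
Federal tax withheld: $1,580.94 × 0.16 = $252.95
State unemployment insurance (employee share): $1,723.09 × 0.01 = $17.23
Medicare tax: $1,723.09 × 0.02 = $34.46
Total deductions = $142.15 + $126.48 + $252.95 + $17.23 + $34.46 = $573.27
Net pay = $1,723.09 − $573.27 = $1,149.82

$1,149.82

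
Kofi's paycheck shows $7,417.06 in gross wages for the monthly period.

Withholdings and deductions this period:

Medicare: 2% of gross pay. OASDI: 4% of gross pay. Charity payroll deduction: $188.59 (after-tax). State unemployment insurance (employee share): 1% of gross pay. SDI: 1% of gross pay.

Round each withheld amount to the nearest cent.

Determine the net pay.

$6,635.11

SDI: $7,417.06 × 0.01 = $74.17
State unemployment insurance (employee share): $7,417.06 × 0.01 = $74.17
OASDI: $7,417.06 × 0.04 = $296.68
Medicare: $7,417.06 × 0.02 = $148.34
Charity payroll deduction: $188.59
Total deductions = $74.17 + $74.17 + $296.68 + $148.34 + $188.59 = $781.95
Net pay = $7,417.06 − $781.95 = $6,635.11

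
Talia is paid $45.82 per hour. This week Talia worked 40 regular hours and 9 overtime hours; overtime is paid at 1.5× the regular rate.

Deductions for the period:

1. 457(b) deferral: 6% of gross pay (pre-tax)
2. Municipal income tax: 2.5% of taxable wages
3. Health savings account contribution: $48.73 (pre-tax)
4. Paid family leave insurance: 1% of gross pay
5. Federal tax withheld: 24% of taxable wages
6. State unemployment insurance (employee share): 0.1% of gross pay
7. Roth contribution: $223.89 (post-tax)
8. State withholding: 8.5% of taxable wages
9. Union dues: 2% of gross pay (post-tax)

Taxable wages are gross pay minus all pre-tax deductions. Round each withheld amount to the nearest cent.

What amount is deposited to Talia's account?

$1,166.24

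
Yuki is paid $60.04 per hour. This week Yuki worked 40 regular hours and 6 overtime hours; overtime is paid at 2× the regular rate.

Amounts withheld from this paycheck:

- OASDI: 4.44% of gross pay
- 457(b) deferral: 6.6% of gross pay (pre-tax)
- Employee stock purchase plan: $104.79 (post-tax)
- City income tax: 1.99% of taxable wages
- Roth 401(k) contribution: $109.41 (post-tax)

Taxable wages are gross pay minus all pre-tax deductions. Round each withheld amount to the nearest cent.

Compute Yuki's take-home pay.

$2505.17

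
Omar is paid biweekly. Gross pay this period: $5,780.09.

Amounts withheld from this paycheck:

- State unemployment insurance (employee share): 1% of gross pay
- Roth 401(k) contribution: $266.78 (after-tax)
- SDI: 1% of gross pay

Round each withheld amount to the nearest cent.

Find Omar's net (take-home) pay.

$5,397.71

SDI: $5,780.09 × 0.01 = $57.80
State unemployment insurance (employee share): $5,780.09 × 0.01 = $57.80
Roth 401(k) contribution: $266.78
Total deductions = $57.80 + $57.80 + $266.78 = $382.38
Net pay = $5,780.09 − $382.38 = $5,397.71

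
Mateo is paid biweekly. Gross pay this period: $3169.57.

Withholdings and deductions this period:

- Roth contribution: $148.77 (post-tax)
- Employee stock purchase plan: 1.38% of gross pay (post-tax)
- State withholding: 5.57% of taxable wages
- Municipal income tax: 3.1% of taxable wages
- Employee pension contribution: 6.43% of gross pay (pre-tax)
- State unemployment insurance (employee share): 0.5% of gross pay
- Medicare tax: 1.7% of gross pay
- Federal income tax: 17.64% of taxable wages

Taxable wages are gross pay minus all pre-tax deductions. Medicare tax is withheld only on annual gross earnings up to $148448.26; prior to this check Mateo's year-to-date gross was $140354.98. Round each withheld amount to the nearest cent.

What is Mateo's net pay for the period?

$1923.24

Employee pension contribution: $3169.57 × 0.0643 = $203.80
Taxable wages = $3169.57 − $203.80 = $2965.77
Municipal income tax: $2965.77 × 0.031 = $91.94
State withholding: $2965.77 × 0.0557 = $165.19
Federal income tax: $2965.77 × 0.1764 = $523.16
Medicare tax: cap not yet reached, full $3169.57 is subject → $3169.57 × 0.017 = $53.88
State unemployment insurance (employee share): $3169.57 × 0.005 = $15.85
Roth contribution: $148.77
Employee stock purchase plan: $3169.57 × 0.0138 = $43.74
Total deductions = $203.80 + $91.94 + $165.19 + $523.16 + $53.88 + $15.85 + $148.77 + $43.74 = $1246.33
Net pay = $3169.57 − $1246.33 = $1923.24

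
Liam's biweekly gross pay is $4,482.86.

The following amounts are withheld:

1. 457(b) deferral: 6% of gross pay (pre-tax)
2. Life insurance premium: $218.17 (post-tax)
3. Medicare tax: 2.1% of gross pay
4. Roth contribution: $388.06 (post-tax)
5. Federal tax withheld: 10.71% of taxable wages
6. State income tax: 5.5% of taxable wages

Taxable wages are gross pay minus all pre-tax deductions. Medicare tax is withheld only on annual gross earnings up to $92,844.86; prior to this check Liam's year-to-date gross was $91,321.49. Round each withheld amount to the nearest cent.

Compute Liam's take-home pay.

$2,892.60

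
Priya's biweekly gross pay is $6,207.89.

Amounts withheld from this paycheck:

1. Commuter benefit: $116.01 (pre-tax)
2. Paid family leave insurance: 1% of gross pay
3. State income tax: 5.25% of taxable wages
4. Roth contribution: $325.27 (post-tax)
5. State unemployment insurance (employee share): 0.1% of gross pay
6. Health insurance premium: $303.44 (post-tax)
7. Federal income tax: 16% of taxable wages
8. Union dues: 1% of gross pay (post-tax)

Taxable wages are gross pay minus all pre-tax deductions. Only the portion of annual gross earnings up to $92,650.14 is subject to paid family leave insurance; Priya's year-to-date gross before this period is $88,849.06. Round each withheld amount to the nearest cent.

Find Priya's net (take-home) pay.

$4,062.35

Commuter benefit: $116.01
Taxable wages = $6,207.89 − $116.01 = $6,091.88
State income tax: $6,091.88 × 0.0525 = $319.82
Federal income tax: $6,091.88 × 0.16 = $974.70
State unemployment insurance (employee share): $6,207.89 × 0.001 = $6.21
Paid family leave insurance: only $92,650.14 − $88,849.06 = $3,801.08 of this check is subject → $3,801.08 × 0.01 = $38.01
Roth contribution: $325.27
Health insurance premium: $303.44
Union dues: $6,207.89 × 0.01 = $62.08
Total deductions = $116.01 + $319.82 + $974.70 + $6.21 + $38.01 + $325.27 + $303.44 + $62.08 = $2,145.54
Net pay = $6,207.89 − $2,145.54 = $4,062.35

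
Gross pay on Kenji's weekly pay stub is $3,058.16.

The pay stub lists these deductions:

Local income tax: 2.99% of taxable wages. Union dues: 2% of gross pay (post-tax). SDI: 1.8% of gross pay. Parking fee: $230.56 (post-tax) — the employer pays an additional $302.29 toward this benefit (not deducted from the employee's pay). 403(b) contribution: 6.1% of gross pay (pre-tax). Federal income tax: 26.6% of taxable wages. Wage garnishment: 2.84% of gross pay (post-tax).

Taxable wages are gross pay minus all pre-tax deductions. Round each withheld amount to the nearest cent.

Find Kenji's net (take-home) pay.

$1,588.28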